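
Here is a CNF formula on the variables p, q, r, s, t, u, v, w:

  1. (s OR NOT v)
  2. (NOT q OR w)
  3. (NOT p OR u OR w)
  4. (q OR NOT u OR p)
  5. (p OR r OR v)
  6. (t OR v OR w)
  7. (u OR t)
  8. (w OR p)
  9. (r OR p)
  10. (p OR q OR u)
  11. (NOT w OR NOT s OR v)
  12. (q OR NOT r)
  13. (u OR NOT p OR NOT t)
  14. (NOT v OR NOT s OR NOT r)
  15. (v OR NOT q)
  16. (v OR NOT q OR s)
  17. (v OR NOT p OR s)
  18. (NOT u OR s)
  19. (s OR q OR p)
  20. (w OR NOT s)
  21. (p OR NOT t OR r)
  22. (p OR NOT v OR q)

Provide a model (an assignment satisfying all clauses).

p=T  q=F  r=F  s=T  t=F  u=T  v=T  w=T

Branch on p: take p = True.
Set q = False and propagate.
  then r is forced to False.
Branch on s: take s = True.
  then w is forced to True.
  then v is forced to True.
The remaining clauses are satisfied by t = False, u = True.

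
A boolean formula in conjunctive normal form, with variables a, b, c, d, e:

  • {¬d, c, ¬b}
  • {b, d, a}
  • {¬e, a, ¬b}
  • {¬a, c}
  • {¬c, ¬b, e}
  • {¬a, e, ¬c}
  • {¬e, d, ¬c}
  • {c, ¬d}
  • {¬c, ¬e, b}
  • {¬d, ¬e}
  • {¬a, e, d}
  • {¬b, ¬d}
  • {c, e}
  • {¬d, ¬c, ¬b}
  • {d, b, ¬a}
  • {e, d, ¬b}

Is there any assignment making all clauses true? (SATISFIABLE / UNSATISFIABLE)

Branch on a: take a = False.
Try b = False.
  then d is forced to True.
  then c is forced to True.
  then e is forced to False.
Every clause has at least one true literal under this assignment.
So a = F  b = F  c = T  d = T  e = F is a satisfying assignment.

SATISFIABLE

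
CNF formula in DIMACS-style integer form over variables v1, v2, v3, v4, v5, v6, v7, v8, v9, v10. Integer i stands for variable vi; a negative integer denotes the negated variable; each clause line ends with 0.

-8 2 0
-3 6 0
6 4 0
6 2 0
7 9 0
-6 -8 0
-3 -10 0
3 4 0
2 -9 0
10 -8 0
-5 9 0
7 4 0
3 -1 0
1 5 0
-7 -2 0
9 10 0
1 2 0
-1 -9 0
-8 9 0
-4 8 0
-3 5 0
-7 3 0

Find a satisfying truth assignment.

v1=F  v2=T  v3=F  v4=T  v5=T  v6=F  v7=F  v8=T  v9=T  v10=T

Branch on v1: take v1 = False.
  then v5 is forced to True.
  then v9 is forced to True.
  then v2 is forced to True.
  then v7 is forced to False.
  then v4 is forced to True.
  then v8 is forced to True.
  then v6 is forced to False.
  then v3 is forced to False.
  then v10 is forced to True.
Every clause has at least one true literal under this assignment.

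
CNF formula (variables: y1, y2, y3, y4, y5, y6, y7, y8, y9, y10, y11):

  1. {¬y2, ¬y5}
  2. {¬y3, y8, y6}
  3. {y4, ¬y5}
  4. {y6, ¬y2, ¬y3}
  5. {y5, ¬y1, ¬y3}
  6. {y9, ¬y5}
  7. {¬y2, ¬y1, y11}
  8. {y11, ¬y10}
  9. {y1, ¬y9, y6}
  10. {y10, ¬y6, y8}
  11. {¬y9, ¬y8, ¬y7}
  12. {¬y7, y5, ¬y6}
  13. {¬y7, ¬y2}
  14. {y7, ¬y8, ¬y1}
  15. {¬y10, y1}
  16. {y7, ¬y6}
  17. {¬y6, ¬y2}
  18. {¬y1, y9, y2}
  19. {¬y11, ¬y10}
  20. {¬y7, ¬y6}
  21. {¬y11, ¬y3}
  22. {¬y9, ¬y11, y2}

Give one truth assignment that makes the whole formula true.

y1 = T, y2 = T, y3 = F, y4 = T, y5 = F, y6 = F, y7 = F, y8 = F, y9 = T, y10 = F, y11 = T

Pure literal: y3 appears only negated; assign y3 = False.
y4 occurs only positively in the remaining clauses — set y4 = True.
Branch on y1: take y1 = True.
The remaining clauses are satisfied by y2 = True, y5 = False, y6 = False, y7 = False, y8 = False, y9 = True, y10 = False, y11 = True.
Every clause has at least one true literal under this assignment.
Check each clause:
  1. {¬y2, ¬y5} — ¬y5 is true.
  2. {¬y3, y6, y8} — ¬y3 is true.
  3. {¬y5, y4} — ¬y5 is true.
  4. {y6, ¬y2, ¬y3} — ¬y3 is true.
  5. {y5, ¬y3, ¬y1} — ¬y3 is true.
  6. {¬y5, y9} — y9 is true.
  7. {¬y1, y11, ¬y2} — y11 is true.
  8. {¬y10, y11} — y11 is true.
  9. {y6, y1, ¬y9} — y1 is true.
  10. {y10, y8, ¬y6} — ¬y6 is true.
  11. {¬y7, ¬y8, ¬y9} — ¬y8 is true.
  12. {¬y7, y5, ¬y6} — ¬y7 is true.
  13. {¬y2, ¬y7} — ¬y7 is true.
  14. {¬y8, y7, ¬y1} — ¬y8 is true.
  15. {¬y10, y1} — y1 is true.
  16. {y7, ¬y6} — ¬y6 is true.
  17. {¬y2, ¬y6} — ¬y6 is true.
  18. {y2, y9, ¬y1} — y9 is true.
  19. {¬y10, ¬y11} — ¬y10 is true.
  20. {¬y7, ¬y6} — ¬y7 is true.
  21. {¬y11, ¬y3} — ¬y3 is true.
  22. {y2, ¬y11, ¬y9} — y2 is true.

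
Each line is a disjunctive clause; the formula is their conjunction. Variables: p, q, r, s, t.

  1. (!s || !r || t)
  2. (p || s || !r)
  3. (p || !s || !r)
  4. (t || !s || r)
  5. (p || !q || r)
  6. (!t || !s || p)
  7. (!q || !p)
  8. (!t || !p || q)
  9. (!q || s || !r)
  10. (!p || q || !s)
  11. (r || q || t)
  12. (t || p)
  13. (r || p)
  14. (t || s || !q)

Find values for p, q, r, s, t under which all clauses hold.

p=1  q=0  r=1  s=0  t=0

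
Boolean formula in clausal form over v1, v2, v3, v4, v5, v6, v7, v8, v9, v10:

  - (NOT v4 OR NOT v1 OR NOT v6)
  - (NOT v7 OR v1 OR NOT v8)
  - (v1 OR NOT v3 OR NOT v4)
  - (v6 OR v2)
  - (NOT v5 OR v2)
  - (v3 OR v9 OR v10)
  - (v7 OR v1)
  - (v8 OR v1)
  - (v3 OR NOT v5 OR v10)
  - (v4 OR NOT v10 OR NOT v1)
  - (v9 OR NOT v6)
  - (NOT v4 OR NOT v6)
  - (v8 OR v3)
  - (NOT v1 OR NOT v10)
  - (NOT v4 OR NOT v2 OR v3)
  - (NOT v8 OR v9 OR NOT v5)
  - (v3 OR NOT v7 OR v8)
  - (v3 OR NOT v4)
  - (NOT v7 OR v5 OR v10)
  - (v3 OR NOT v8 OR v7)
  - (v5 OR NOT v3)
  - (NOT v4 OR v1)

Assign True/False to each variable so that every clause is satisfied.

Pure literal: v9 appears only positively; assign v9 = True.
Set v1 = True and propagate.
  then v10 is forced to False.
Try v2 = True.
The remaining clauses are satisfied by v3 = True, v4 = False, v5 = True, v6 = False, v7 = True, v8 = False.
Check each clause:
  1. (NOT v6 OR NOT v1 OR NOT v4) — NOT v6 is true.
  2. (v1 OR NOT v8 OR NOT v7) — NOT v8 is true.
  3. (NOT v3 OR NOT v4 OR v1) — v1 is true.
  4. (v6 OR v2) — v2 is true.
  5. (NOT v5 OR v2) — v2 is true.
  6. (v10 OR v9 OR v3) — v9 is true.
  7. (v7 OR v1) — v1 is true.
  8. (v8 OR v1) — v1 is true.
  9. (v10 OR NOT v5 OR v3) — v3 is true.
  10. (v4 OR NOT v10 OR NOT v1) — NOT v10 is true.
  11. (v9 OR NOT v6) — v9 is true.
  12. (NOT v6 OR NOT v4) — NOT v6 is true.
  13. (v8 OR v3) — v3 is true.
  14. (NOT v1 OR NOT v10) — NOT v10 is true.
  15. (v3 OR NOT v2 OR NOT v4) — v3 is true.
  16. (v9 OR NOT v5 OR NOT v8) — NOT v8 is true.
  17. (NOT v7 OR v3 OR v8) — v3 is true.
  18. (v3 OR NOT v4) — v3 is true.
  19. (v5 OR v10 OR NOT v7) — v5 is true.
  20. (v3 OR NOT v8 OR v7) — NOT v8 is true.
  21. (NOT v3 OR v5) — v5 is true.
  22. (v1 OR NOT v4) — v1 is true.

v1 = True, v2 = True, v3 = True, v4 = False, v5 = True, v6 = False, v7 = True, v8 = False, v9 = True, v10 = False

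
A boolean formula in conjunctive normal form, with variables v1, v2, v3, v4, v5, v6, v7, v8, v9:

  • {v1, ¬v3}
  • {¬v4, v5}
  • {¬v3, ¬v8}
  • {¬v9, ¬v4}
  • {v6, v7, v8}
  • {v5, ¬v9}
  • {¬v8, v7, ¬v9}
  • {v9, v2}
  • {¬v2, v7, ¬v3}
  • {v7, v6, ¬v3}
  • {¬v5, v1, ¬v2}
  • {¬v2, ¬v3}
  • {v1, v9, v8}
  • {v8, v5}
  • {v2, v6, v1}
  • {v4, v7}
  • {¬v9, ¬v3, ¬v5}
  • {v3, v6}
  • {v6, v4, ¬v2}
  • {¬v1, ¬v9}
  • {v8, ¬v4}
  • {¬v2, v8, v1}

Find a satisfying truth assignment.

v1=1, v2=1, v3=0, v4=0, v5=0, v6=1, v7=1, v8=1, v9=0

Check each clause:
  1. {v1, ¬v3} — v1 is true.
  2. {v5, ¬v4} — ¬v4 is true.
  3. {¬v3, ¬v8} — ¬v3 is true.
  4. {¬v9, ¬v4} — ¬v4 is true.
  5. {v7, v8, v6} — v8 is true.
  6. {v5, ¬v9} — ¬v9 is true.
  7. {v7, ¬v9, ¬v8} — v7 is true.
  8. {v2, v9} — v2 is true.
  9. {¬v3, ¬v2, v7} — ¬v3 is true.
  10. {v6, ¬v3, v7} — ¬v3 is true.
  11. {¬v5, v1, ¬v2} — v1 is true.
  12. {¬v2, ¬v3} — ¬v3 is true.
  13. {v8, v1, v9} — v8 is true.
  14. {v5, v8} — v8 is true.
  15. {v2, v6, v1} — v1 is true.
  16. {v7, v4} — v7 is true.
  17. {¬v3, ¬v9, ¬v5} — ¬v5 is true.
  18. {v3, v6} — v6 is true.
  19. {¬v2, v4, v6} — v6 is true.
  20. {¬v9, ¬v1} — ¬v9 is true.
  21. {¬v4, v8} — v8 is true.
  22. {v8, v1, ¬v2} — v8 is true.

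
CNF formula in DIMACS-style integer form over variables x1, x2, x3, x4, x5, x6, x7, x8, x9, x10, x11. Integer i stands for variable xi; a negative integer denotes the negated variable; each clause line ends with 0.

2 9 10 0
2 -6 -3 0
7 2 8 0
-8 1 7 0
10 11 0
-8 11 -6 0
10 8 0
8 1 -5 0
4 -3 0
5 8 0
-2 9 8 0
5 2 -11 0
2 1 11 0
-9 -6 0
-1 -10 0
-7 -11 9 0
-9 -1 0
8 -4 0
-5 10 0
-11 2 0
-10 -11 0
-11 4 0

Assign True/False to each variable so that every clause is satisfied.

x3 occurs only negated in the remaining clauses — set x3 = False.
x6 occurs only negated in the remaining clauses — set x6 = False.
Try x1 = False.
Set x2 = True and propagate.
Branch on x4: take x4 = True.
  then x8 is forced to True.
  then x7 is forced to True.
For the remaining variables, x5 = True, x9 = False, x10 = True, x11 = False works.
Every clause has at least one true literal under this assignment.

x1=False  x2=True  x3=False  x4=True  x5=True  x6=False  x7=True  x8=True  x9=False  x10=True  x11=False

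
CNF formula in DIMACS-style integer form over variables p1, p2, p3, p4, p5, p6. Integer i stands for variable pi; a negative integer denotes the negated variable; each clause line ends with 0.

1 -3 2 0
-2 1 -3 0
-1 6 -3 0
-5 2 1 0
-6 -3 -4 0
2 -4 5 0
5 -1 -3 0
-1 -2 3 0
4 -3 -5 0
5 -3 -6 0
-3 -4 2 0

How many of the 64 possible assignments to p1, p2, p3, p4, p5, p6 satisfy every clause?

16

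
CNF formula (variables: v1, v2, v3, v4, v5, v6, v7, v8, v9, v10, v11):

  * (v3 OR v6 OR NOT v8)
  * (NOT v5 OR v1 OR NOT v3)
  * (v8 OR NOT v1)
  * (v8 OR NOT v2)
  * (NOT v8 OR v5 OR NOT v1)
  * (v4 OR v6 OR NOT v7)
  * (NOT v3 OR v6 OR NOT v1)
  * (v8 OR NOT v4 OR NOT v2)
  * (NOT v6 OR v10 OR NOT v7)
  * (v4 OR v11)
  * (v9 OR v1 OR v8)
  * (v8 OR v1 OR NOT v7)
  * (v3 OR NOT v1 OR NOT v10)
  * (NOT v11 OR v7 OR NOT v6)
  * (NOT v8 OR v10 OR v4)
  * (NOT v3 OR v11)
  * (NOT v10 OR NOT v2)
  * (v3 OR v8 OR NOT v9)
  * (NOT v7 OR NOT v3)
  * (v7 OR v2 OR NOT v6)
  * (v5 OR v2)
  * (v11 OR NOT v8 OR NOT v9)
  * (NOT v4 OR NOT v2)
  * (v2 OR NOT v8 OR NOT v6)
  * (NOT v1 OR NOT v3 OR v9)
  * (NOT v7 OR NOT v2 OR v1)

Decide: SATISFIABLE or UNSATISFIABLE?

v8 = True:
  v3 = True:
    propagation gives v11=True, v7=False, v6=False, v1=False; an empty clause results — contradiction.
  v3 = False:
    propagation gives v6=True, v2=True, v10=False, v7=False; an empty clause results — contradiction.
v8 = False:
  propagation gives v1=False, v2=False, v9=True, v7=False; an empty clause results — contradiction.
Every branch closes, so no satisfying assignment exists.

UNSATISFIABLE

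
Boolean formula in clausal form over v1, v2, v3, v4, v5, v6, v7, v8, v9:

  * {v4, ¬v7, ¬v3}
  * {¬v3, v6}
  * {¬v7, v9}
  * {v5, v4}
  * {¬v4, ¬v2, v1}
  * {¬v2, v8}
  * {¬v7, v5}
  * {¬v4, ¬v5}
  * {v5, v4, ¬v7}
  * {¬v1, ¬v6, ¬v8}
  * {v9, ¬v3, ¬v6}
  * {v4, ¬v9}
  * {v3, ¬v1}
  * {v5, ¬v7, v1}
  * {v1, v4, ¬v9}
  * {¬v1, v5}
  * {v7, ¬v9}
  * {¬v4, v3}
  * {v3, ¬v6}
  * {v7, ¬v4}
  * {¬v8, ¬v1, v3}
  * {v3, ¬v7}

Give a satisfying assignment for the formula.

v1 = 0, v2 = 0, v3 = 0, v4 = 0, v5 = 1, v6 = 0, v7 = 0, v8 = 1, v9 = 0

Check each clause:
  1. {¬v3, v4, ¬v7} — ¬v7 is true.
  2. {¬v3, v6} — ¬v3 is true.
  3. {¬v7, v9} — ¬v7 is true.
  4. {v4, v5} — v5 is true.
  5. {¬v4, ¬v2, v1} — ¬v4 is true.
  6. {¬v2, v8} — v8 is true.
  7. {¬v7, v5} — ¬v7 is true.
  8. {¬v4, ¬v5} — ¬v4 is true.
  9. {v4, v5, ¬v7} — ¬v7 is true.
  10. {¬v8, ¬v6, ¬v1} — ¬v6 is true.
  11. {¬v6, v9, ¬v3} — ¬v6 is true.
  12. {¬v9, v4} — ¬v9 is true.
  13. {¬v1, v3} — ¬v1 is true.
  14. {v5, v1, ¬v7} — ¬v7 is true.
  15. {v1, ¬v9, v4} — ¬v9 is true.
  16. {¬v1, v5} — v5 is true.
  17. {v7, ¬v9} — ¬v9 is true.
  18. {v3, ¬v4} — ¬v4 is true.
  19. {¬v6, v3} — ¬v6 is true.
  20. {v7, ¬v4} — ¬v4 is true.
  21. {v3, ¬v1, ¬v8} — ¬v1 is true.
  22. {¬v7, v3} — ¬v7 is true.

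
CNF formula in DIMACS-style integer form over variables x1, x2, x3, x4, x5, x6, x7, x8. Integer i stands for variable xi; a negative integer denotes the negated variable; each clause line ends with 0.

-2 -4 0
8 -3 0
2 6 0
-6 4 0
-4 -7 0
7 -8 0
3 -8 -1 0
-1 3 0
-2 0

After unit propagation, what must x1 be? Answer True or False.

Unit clause (!x2) sets x2 = False.
In (x6 || x2), x2 is now false; x6 must hold, so x6 = True.
In (x4 || !x6), !x6 is now false; x4 must hold, so x4 = True.
(!x7 || !x4): since x4 = True, the clause reduces to (!x7). x7 = False.
(x7 || !x8): since x7 = False, the clause reduces to (!x8). x8 = False.
(x8 || !x3): since x8 = False, the clause reduces to (!x3). x3 = False.
From (x3 || !x1) and x3 = False: x1 = False.

False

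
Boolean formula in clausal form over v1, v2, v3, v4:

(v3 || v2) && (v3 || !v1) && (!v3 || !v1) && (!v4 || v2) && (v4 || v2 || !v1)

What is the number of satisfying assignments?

The models are:
  v1=F v2=F v3=T v4=F
  v1=F v2=T v3=F v4=F
  v1=F v2=T v3=F v4=T
  v1=F v2=T v3=T v4=F
  v1=F v2=T v3=T v4=T
That's 5 in total.

5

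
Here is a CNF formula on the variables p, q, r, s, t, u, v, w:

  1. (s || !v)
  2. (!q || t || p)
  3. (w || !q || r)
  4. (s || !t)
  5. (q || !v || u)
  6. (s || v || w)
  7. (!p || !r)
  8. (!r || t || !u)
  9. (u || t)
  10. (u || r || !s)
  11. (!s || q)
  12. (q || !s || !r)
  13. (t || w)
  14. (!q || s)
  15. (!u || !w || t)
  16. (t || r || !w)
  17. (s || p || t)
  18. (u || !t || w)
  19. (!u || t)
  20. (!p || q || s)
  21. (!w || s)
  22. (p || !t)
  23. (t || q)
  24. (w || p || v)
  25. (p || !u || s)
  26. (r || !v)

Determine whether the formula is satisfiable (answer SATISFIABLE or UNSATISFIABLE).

SATISFIABLE

Branch on p: take p = True.
  then r is forced to False.
  then v is forced to False.
Try q = True.
  then w is forced to True.
  then s is forced to True.
  then u is forced to True.
  then t is forced to True.
Every clause has at least one true literal under this assignment.
So p=T, q=T, r=F, s=T, t=T, u=T, v=F, w=T is a satisfying assignment.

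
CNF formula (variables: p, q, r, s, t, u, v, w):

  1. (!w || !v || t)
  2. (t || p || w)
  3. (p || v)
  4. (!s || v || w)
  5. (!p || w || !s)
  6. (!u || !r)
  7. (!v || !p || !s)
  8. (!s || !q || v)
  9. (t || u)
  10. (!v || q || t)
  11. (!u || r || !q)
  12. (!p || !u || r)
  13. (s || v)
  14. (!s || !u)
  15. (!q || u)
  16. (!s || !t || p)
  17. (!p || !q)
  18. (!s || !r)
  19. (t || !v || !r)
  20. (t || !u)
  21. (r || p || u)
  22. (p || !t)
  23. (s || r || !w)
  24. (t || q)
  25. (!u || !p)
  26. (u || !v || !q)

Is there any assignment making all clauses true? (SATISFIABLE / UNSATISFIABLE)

SATISFIABLE

Set p = True and propagate.
  then q is forced to False.
  then t is forced to True.
  then u is forced to False.
For the remaining variables, r = True, s = False, v = True, w = True works.
So p = T, q = F, r = T, s = F, t = T, u = F, v = T, w = T is a satisfying assignment.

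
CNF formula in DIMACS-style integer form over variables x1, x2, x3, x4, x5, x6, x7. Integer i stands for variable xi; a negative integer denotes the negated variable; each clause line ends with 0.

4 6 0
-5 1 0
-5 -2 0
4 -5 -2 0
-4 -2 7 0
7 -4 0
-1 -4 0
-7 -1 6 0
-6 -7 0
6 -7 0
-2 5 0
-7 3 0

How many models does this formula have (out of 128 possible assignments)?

6

The models are:
  x1=F x2=F x3=F x4=F x5=F x6=T x7=F
  x1=F x2=F x3=T x4=F x5=F x6=T x7=F
  x1=T x2=F x3=F x4=F x5=F x6=T x7=F
  x1=T x2=F x3=F x4=F x5=T x6=T x7=F
  x1=T x2=F x3=T x4=F x5=F x6=T x7=F
  x1=T x2=F x3=T x4=F x5=T x6=T x7=F
That's 6 in total.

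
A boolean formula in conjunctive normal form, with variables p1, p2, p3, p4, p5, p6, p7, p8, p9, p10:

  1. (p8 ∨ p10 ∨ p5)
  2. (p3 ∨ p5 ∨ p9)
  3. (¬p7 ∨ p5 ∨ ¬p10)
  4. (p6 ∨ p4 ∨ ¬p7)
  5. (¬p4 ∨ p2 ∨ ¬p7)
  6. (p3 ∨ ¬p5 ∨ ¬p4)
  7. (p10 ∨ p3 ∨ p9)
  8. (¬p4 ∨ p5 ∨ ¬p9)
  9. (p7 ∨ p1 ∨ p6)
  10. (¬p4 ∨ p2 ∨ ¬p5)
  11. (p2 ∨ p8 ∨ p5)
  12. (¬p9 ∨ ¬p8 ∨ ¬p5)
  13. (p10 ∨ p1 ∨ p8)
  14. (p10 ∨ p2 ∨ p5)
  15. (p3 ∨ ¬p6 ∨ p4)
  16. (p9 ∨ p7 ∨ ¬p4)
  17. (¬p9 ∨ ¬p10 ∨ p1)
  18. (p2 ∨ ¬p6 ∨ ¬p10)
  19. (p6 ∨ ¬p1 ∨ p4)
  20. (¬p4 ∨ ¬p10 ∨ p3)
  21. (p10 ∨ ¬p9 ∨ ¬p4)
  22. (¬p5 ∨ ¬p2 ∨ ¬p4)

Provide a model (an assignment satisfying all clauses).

p1=F  p2=T  p3=T  p4=F  p5=F  p6=T  p7=T  p8=T  p9=T  p10=F

p3 occurs only positively in the remaining clauses — set p3 = True.
Try p1 = False.
Branch on p2: take p2 = True.
For the remaining variables, p4 = False, p5 = False, p6 = True, p7 = True, p8 = True, p9 = True, p10 = False works.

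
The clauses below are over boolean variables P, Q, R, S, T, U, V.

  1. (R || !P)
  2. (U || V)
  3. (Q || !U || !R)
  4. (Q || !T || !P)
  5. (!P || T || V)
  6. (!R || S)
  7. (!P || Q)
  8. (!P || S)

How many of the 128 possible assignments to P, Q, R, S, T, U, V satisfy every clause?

Split on P, then Q.
  P=1, Q=1: 5 of the 32 assignments to (R,S,T,U,V) work.
  P=1, Q=0: a clause becomes empty — 0.
  P=0, Q=1: T free; 9 ways for (R,S,U,V) × 2^1 = 18.
  P=0, Q=0: T free; 7 ways for (R,S,U,V) × 2^1 = 14.
Total: 5 + 0 + 18 + 14 = 37.

37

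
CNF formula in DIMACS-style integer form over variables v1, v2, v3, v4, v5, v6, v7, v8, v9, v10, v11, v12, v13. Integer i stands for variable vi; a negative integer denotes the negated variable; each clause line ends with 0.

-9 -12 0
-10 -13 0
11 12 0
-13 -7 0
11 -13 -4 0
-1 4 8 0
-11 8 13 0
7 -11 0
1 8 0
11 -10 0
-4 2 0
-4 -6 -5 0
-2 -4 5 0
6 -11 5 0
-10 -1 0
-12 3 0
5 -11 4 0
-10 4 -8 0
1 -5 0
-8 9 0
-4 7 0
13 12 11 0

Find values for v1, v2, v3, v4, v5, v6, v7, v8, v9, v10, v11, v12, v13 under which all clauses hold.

v3 occurs only positively in the remaining clauses — set v3 = True.
Pure literal: v10 appears only negated; assign v10 = False.
Try v1 = True.
The remaining clauses are satisfied by v2 = True, v4 = False, v5 = True, v6 = False, v7 = True, v8 = True, v9 = True, v11 = True, v12 = False, v13 = False.
Every clause has at least one true literal under this assignment.

v1=T, v2=T, v3=T, v4=F, v5=T, v6=F, v7=T, v8=T, v9=T, v10=F, v11=T, v12=F, v13=F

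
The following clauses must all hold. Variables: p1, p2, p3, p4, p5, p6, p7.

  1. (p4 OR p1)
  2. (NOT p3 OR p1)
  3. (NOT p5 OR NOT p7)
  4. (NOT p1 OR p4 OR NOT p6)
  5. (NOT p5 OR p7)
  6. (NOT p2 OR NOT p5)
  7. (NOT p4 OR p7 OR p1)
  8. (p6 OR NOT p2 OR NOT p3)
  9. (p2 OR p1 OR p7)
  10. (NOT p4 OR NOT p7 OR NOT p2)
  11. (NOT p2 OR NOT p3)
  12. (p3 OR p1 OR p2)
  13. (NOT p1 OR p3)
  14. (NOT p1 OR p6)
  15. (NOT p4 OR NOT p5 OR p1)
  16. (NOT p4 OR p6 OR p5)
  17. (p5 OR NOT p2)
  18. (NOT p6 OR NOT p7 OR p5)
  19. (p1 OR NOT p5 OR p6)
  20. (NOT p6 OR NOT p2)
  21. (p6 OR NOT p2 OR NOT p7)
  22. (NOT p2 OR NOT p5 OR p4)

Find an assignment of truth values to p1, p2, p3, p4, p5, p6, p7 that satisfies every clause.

Branch on p1: take p1 = True.
  then p3 is forced to True.
  then p2 is forced to False.
  then p6 is forced to True.
  then p4 is forced to True.
Set p5 = False and propagate.
  then p7 is forced to False.
Every clause has at least one true literal under this assignment.
Check each clause:
  1. (p1 OR p4) — p1 is true.
  2. (NOT p3 OR p1) — p1 is true.
  3. (NOT p7 OR NOT p5) — NOT p7 is true.
  4. (NOT p1 OR NOT p6 OR p4) — p4 is true.
  5. (NOT p5 OR p7) — NOT p5 is true.
  6. (NOT p2 OR NOT p5) — NOT p5 is true.
  7. (p1 OR p7 OR NOT p4) — p1 is true.
  8. (NOT p2 OR p6 OR NOT p3) — NOT p2 is true.
  9. (p1 OR p7 OR p2) — p1 is true.
  10. (NOT p4 OR NOT p7 OR NOT p2) — NOT p7 is true.
  11. (NOT p3 OR NOT p2) — NOT p2 is true.
  12. (p1 OR p2 OR p3) — p1 is true.
  13. (p3 OR NOT p1) — p3 is true.
  14. (p6 OR NOT p1) — p6 is true.
  15. (p1 OR NOT p5 OR NOT p4) — p1 is true.
  16. (p5 OR p6 OR NOT p4) — p6 is true.
  17. (p5 OR NOT p2) — NOT p2 is true.
  18. (NOT p6 OR p5 OR NOT p7) — NOT p7 is true.
  19. (p1 OR p6 OR NOT p5) — p1 is true.
  20. (NOT p2 OR NOT p6) — NOT p2 is true.
  21. (p6 OR NOT p2 OR NOT p7) — NOT p7 is true.
  22. (p4 OR NOT p2 OR NOT p5) — NOT p5 is true.

p1=T, p2=F, p3=T, p4=T, p5=F, p6=T, p7=F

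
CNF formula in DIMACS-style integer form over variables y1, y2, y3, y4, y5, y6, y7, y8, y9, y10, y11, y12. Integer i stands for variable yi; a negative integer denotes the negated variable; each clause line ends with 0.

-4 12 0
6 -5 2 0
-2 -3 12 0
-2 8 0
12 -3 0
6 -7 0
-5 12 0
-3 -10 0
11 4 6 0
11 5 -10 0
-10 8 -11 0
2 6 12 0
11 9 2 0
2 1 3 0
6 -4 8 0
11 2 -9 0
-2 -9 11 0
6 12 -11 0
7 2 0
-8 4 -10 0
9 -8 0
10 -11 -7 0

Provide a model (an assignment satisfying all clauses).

Pure literal: y12 appears only positively; assign y12 = True.
Set y1 = False and propagate.
Try y2 = True.
  then y8 is forced to True.
  then y9 is forced to True.
  then y11 is forced to True.
For the remaining variables, y3 = False, y4 = True, y5 = True, y6 = False, y7 = False, y10 = False works.
Check each clause:
  1. (y12 \/ ~y4) — y12 is true.
  2. (y2 \/ ~y5 \/ y6) — y2 is true.
  3. (~y3 \/ y12 \/ ~y2) — y12 is true.
  4. (~y2 \/ y8) — y8 is true.
  5. (~y3 \/ y12) — y12 is true.
  6. (~y7 \/ y6) — ~y7 is true.
  7. (y12 \/ ~y5) — y12 is true.
  8. (~y10 \/ ~y3) — ~y3 is true.
  9. (y11 \/ y4 \/ y6) — y11 is true.
  10. (y5 \/ ~y10 \/ y11) — y11 is true.
  11. (~y11 \/ y8 \/ ~y10) — y8 is true.
  12. (y6 \/ y12 \/ y2) — y2 is true.
  13. (y2 \/ y11 \/ y9) — y9 is true.
  14. (y1 \/ y2 \/ y3) — y2 is true.
  15. (y6 \/ ~y4 \/ y8) — y8 is true.
  16. (~y9 \/ y2 \/ y11) — y2 is true.
  17. (~y2 \/ ~y9 \/ y11) — y11 is true.
  18. (y12 \/ y6 \/ ~y11) — y12 is true.
  19. (y2 \/ y7) — y2 is true.
  20. (~y8 \/ ~y10 \/ y4) — y4 is true.
  21. (~y8 \/ y9) — y9 is true.
  22. (~y11 \/ y10 \/ ~y7) — ~y7 is true.

y1 = 0  y2 = 1  y3 = 0  y4 = 1  y5 = 1  y6 = 0  y7 = 0  y8 = 1  y9 = 1  y10 = 0  y11 = 1  y12 = 1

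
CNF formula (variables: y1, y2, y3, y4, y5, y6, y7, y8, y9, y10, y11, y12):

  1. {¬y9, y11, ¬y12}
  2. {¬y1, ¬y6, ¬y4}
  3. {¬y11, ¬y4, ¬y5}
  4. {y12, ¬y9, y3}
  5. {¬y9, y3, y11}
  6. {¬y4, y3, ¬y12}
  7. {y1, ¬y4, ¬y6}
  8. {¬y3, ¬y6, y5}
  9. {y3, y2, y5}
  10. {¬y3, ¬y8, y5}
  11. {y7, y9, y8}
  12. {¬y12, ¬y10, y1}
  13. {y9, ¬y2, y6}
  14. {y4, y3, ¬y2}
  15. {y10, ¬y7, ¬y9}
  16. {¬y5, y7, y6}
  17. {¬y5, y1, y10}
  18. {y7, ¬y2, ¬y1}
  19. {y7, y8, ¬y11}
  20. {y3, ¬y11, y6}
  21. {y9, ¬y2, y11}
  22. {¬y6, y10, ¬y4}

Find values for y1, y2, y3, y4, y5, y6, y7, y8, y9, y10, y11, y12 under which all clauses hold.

Branch on y1: take y1 = True.
Branch on y2: take y2 = False.
The remaining clauses are satisfied by y3 = False, y4 = False, y5 = True, y6 = True, y7 = True, y8 = False, y9 = False, y10 = False, y11 = True, y12 = True.

y1 = T, y2 = F, y3 = F, y4 = F, y5 = T, y6 = T, y7 = T, y8 = F, y9 = F, y10 = F, y11 = T, y12 = T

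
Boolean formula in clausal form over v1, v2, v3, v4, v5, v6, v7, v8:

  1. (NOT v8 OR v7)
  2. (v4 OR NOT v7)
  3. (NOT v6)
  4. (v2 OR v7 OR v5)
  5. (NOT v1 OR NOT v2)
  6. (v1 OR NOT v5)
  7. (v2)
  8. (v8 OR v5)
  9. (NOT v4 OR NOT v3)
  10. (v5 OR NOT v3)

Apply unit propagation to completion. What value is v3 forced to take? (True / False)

False

Unit clause (NOT v6) sets v6 = False.
(v2) is a unit clause: v2 = True.
In (NOT v1 OR NOT v2), NOT v2 is now false; NOT v1 must hold, so v1 = False.
From (v1 OR NOT v5) and v1 = False: v5 = False.
(v8 OR v5): since v5 = False, the clause reduces to (v8). v8 = True.
From (NOT v8 OR v7) and v8 = True: v7 = True.
From (v4 OR NOT v7) and v7 = True: v4 = True.
In (NOT v3 OR NOT v4), NOT v4 is now false; NOT v3 must hold, so v3 = False.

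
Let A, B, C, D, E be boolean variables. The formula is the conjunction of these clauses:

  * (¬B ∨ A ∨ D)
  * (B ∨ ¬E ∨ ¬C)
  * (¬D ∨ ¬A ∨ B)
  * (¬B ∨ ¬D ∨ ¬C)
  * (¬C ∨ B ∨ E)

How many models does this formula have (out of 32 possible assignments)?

14

Split on B, then C.
  B=T, C=T: remaining (A,D,E) ∈ {(T,F,F); (T,F,T)} — 2.
  B=T, C=F: E free; 3 ways for (A,D) × 2^1 = 6.
  B=F, C=T: a clause becomes empty — 0.
  B=F, C=F: E free; 3 ways for (A,D) × 2^1 = 6.
Total: 2 + 6 + 0 + 6 = 14.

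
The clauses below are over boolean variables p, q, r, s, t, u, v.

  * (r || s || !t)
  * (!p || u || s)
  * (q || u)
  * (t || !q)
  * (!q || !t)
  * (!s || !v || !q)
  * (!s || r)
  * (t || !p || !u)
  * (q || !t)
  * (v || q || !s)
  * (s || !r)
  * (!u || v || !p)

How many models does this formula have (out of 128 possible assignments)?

3

The models are:
  p=0 q=0 r=0 s=0 t=0 u=1 v=0
  p=0 q=0 r=0 s=0 t=0 u=1 v=1
  p=0 q=0 r=1 s=1 t=0 u=1 v=1
That's 3 in total.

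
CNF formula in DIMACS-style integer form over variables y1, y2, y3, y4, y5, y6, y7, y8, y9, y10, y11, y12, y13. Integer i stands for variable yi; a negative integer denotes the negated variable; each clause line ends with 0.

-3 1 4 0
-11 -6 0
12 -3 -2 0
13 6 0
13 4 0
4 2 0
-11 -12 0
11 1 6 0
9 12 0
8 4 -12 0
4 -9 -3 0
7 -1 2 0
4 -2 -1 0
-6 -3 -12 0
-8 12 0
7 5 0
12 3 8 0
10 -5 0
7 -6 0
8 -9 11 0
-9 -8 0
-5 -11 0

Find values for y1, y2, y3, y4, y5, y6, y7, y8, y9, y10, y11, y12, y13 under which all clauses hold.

y1=F, y2=T, y3=F, y4=T, y5=T, y6=T, y7=T, y8=F, y9=F, y10=T, y11=F, y12=T, y13=F

y4 occurs only positively in the remaining clauses — set y4 = True.
Pure literal: y7 appears only positively; assign y7 = True.
Try y1 = False.
Branch on y2: take y2 = True.
Branch on y3: take y3 = False.
The remaining clauses are satisfied by y5 = True, y6 = True, y8 = False, y9 = False, y10 = True, y11 = False, y12 = True, y13 = False.
Every clause has at least one true literal under this assignment.
Check each clause:
  1. (NOT y3 OR y1 OR y4) — y4 is true.
  2. (NOT y6 OR NOT y11) — NOT y11 is true.
  3. (NOT y2 OR y12 OR NOT y3) — y12 is true.
  4. (y6 OR y13) — y6 is true.
  5. (y4 OR y13) — y4 is true.
  6. (y2 OR y4) — y2 is true.
  7. (NOT y11 OR NOT y12) — NOT y11 is true.
  8. (y6 OR y1 OR y11) — y6 is true.
  9. (y9 OR y12) — y12 is true.
  10. (y4 OR y8 OR NOT y12) — y4 is true.
  11. (NOT y9 OR y4 OR NOT y3) — y4 is true.
  12. (NOT y1 OR y2 OR y7) — y2 is true.
  13. (y4 OR NOT y2 OR NOT y1) — y4 is true.
  14. (NOT y3 OR NOT y12 OR NOT y6) — NOT y3 is true.
  15. (NOT y8 OR y12) — NOT y8 is true.
  16. (y7 OR y5) — y5 is true.
  17. (y3 OR y12 OR y8) — y12 is true.
  18. (NOT y5 OR y10) — y10 is true.
  19. (y7 OR NOT y6) — y7 is true.
  20. (y8 OR NOT y9 OR y11) — NOT y9 is true.
  21. (NOT y9 OR NOT y8) — NOT y8 is true.
  22. (NOT y11 OR NOT y5) — NOT y11 is true.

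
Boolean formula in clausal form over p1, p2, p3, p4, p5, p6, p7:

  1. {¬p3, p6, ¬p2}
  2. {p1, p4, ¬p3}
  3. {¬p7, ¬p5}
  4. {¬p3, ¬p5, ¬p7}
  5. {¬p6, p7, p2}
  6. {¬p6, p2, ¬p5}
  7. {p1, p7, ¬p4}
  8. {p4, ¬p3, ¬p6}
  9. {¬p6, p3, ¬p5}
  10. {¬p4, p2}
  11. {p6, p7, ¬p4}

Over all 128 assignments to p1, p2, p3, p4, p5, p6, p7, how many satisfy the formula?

30

Split on p6, then p3.
  p6=T, p3=T: remaining (p1,p2,p4,p5,p7) ∈ {(F,T,T,F,T); (T,T,T,F,F); (T,T,T,F,T); (T,T,T,T,F)} — 4.
  p6=T, p3=F: 9 of the 32 assignments to (p1,p2,p4,p5,p7) work.
  p6=F, p3=T: remaining (p1,p2,p4,p5,p7) ∈ {(T,F,F,F,F); (T,F,F,F,T); (T,F,F,T,F)} — 3.
  p6=F, p3=F: p1 free; 7 ways for (p2,p4,p5,p7) × 2^1 = 14.
Total: 4 + 9 + 3 + 14 = 30.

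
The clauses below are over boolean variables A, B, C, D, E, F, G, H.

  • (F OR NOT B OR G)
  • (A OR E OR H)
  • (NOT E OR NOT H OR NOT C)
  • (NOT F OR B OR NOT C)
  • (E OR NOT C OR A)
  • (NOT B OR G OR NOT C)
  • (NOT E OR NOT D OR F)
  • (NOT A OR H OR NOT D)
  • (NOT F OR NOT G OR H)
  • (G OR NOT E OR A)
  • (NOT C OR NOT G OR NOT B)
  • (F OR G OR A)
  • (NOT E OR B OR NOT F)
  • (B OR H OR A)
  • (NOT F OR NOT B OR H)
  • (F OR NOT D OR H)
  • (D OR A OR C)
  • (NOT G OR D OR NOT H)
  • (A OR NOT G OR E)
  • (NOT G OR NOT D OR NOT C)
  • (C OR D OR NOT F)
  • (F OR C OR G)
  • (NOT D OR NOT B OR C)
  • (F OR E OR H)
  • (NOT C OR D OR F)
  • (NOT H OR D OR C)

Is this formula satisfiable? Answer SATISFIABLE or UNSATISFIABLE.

SATISFIABLE

Set A = True and propagate.
The remaining clauses are satisfied by B = False, C = False, D = True, E = False, F = False, G = True, H = True.
So A=T, B=F, C=F, D=T, E=F, F=F, G=T, H=T is a satisfying assignment.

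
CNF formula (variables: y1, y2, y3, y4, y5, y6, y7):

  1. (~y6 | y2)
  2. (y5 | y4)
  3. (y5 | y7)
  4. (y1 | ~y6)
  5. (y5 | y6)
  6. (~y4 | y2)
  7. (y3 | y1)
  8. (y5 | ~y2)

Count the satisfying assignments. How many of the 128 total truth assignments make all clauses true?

26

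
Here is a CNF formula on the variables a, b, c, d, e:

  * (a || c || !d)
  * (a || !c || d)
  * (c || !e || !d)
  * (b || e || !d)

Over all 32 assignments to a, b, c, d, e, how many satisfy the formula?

19

Case analysis on d and c:
  d=1, c=1: a free; 3 ways for (b,e) × 2^1 = 6.
  d=1, c=0: remaining (a,b,e) ∈ {(1,1,0)} — 1.
  d=0, c=1: remaining (a,b,e) ∈ {(1,0,0); (1,0,1); (1,1,0); (1,1,1)} — 4.
  d=0, c=0: a, b, e free → 2^3 = 8.
Total: 6 + 1 + 4 + 8 = 19.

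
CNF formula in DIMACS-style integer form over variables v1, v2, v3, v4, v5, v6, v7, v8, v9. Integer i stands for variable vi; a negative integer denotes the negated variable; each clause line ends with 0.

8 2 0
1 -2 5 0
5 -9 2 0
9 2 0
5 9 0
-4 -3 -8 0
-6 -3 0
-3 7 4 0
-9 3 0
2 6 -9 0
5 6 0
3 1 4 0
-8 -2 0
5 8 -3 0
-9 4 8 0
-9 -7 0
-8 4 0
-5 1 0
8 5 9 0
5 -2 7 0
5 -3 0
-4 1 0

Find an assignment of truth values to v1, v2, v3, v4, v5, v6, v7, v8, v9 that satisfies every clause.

v1=T, v2=T, v3=F, v4=T, v5=T, v6=F, v7=T, v8=F, v9=F

Pure literal: v1 appears only positively; assign v1 = True.
Branch on v2: take v2 = True.
  then v8 is forced to False.
The remaining clauses are satisfied by v3 = False, v4 = True, v5 = True, v6 = False, v7 = True, v9 = False.
Check each clause:
  1. (v8 OR v2) — v2 is true.
  2. (v5 OR NOT v2 OR v1) — v1 is true.
  3. (v2 OR v5 OR NOT v9) — v2 is true.
  4. (v2 OR v9) — v2 is true.
  5. (v9 OR v5) — v5 is true.
  6. (NOT v8 OR NOT v4 OR NOT v3) — NOT v8 is true.
  7. (NOT v3 OR NOT v6) — NOT v6 is true.
  8. (v7 OR NOT v3 OR v4) — v4 is true.
  9. (NOT v9 OR v3) — NOT v9 is true.
  10. (NOT v9 OR v2 OR v6) — v2 is true.
  11. (v6 OR v5) — v5 is true.
  12. (v4 OR v3 OR v1) — v1 is true.
  13. (NOT v8 OR NOT v2) — NOT v8 is true.
  14. (v5 OR NOT v3 OR v8) — v5 is true.
  15. (v4 OR NOT v9 OR v8) — v4 is true.
  16. (NOT v9 OR NOT v7) — NOT v9 is true.
  17. (v4 OR NOT v8) — NOT v8 is true.
  18. (v1 OR NOT v5) — v1 is true.
  19. (v8 OR v5 OR v9) — v5 is true.
  20. (NOT v2 OR v7 OR v5) — v5 is true.
  21. (NOT v3 OR v5) — v5 is true.
  22. (NOT v4 OR v1) — v1 is true.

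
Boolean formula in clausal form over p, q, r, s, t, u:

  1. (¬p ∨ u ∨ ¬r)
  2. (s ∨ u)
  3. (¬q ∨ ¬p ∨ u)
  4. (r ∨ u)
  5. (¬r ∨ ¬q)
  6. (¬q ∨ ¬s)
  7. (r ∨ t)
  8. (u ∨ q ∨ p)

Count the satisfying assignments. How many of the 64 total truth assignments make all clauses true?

14

Case analysis on u and q:
  u=1, q=1: remaining (p,r,s,t) ∈ {(0,0,0,1); (1,0,0,1)} — 2.
  u=1, q=0: p, s free; 3 ways for (r,t) × 2^2 = 12.
  u=0, q=1: a clause becomes empty — 0.
  u=0, q=0: a clause becomes empty — 0.
Total: 2 + 12 + 0 + 0 = 14.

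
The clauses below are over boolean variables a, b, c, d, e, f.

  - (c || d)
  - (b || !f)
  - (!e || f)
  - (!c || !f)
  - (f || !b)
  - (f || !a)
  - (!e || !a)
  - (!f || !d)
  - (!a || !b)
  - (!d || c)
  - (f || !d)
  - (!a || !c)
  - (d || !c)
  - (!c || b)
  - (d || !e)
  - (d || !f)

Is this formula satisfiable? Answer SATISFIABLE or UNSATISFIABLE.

f = True:
  propagation gives b=True, c=False, d=True; an empty clause results — contradiction.
f = False:
  propagation gives e=False, b=False, a=False, d=False; an empty clause results — contradiction.
Every branch closes, so no satisfying assignment exists.

UNSATISFIABLE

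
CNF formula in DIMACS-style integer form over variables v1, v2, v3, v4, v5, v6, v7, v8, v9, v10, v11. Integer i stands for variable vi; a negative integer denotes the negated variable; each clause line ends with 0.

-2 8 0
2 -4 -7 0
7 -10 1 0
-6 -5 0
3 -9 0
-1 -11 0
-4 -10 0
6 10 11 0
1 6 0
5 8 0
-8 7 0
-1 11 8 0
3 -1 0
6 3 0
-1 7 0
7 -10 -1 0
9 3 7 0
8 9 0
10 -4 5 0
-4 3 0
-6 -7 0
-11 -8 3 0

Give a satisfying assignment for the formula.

v1=T  v2=T  v3=T  v4=F  v5=T  v6=F  v7=T  v8=T  v9=T  v10=T  v11=F

Check each clause:
  1. (~v2 \/ v8) — v8 is true.
  2. (~v7 \/ ~v4 \/ v2) — v2 is true.
  3. (v7 \/ ~v10 \/ v1) — v1 is true.
  4. (~v6 \/ ~v5) — ~v6 is true.
  5. (v3 \/ ~v9) — v3 is true.
  6. (~v1 \/ ~v11) — ~v11 is true.
  7. (~v10 \/ ~v4) — ~v4 is true.
  8. (v10 \/ v6 \/ v11) — v10 is true.
  9. (v1 \/ v6) — v1 is true.
  10. (v5 \/ v8) — v8 is true.
  11. (~v8 \/ v7) — v7 is true.
  12. (v11 \/ v8 \/ ~v1) — v8 is true.
  13. (~v1 \/ v3) — v3 is true.
  14. (v3 \/ v6) — v3 is true.
  15. (v7 \/ ~v1) — v7 is true.
  16. (~v1 \/ ~v10 \/ v7) — v7 is true.
  17. (v3 \/ v9 \/ v7) — v9 is true.
  18. (v9 \/ v8) — v8 is true.
  19. (v5 \/ ~v4 \/ v10) — v10 is true.
  20. (v3 \/ ~v4) — v3 is true.
  21. (~v7 \/ ~v6) — ~v6 is true.
  22. (v3 \/ ~v11 \/ ~v8) — v3 is true.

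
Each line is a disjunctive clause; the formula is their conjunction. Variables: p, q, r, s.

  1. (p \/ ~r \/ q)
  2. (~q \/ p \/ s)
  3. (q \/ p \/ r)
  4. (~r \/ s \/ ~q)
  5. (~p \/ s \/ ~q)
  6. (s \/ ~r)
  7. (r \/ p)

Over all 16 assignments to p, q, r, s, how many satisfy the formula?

6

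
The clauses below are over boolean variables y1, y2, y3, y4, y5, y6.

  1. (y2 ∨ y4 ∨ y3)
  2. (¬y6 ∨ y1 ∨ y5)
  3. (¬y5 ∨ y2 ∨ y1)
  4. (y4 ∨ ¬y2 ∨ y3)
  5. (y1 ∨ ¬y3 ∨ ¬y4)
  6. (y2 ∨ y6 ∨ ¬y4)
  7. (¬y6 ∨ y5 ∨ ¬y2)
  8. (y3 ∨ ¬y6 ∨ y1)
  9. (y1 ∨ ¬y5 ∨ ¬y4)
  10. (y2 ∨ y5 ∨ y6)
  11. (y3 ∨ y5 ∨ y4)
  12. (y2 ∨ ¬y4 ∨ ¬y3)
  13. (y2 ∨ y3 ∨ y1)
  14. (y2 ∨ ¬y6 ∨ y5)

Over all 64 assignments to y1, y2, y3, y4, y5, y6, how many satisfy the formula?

Case analysis on y2 and y3:
  y2=T, y3=T: 9 of the 16 assignments to (y1,y4,y5,y6) work.
  y2=T, y3=F: remaining (y1,y4,y5,y6) ∈ {(F,T,F,F); (T,T,F,F); (T,T,T,F); (T,T,T,T)} — 4.
  y2=F, y3=T: remaining (y1,y4,y5,y6) ∈ {(T,F,T,F); (T,F,T,T)} — 2.
  y2=F, y3=F: remaining (y1,y4,y5,y6) ∈ {(T,T,T,T)} — 1.
Total: 9 + 4 + 2 + 1 = 16.

16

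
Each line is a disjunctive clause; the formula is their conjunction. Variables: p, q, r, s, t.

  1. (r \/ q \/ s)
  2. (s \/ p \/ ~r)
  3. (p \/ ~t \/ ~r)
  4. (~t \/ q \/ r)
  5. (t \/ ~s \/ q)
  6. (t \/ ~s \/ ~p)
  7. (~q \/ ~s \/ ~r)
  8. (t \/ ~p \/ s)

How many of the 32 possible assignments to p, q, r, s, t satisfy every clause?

Case analysis on s and r:
  s=T, r=T: remaining (p,q,t) ∈ {(T,F,T)} — 1.
  s=T, r=F: remaining (p,q,t) ∈ {(F,T,F); (F,T,T); (T,T,T)} — 3.
  s=F, r=T: remaining (p,q,t) ∈ {(T,F,T); (T,T,T)} — 2.
  s=F, r=F: remaining (p,q,t) ∈ {(F,T,F); (F,T,T); (T,T,T)} — 3.
Total: 1 + 3 + 2 + 3 = 9.

9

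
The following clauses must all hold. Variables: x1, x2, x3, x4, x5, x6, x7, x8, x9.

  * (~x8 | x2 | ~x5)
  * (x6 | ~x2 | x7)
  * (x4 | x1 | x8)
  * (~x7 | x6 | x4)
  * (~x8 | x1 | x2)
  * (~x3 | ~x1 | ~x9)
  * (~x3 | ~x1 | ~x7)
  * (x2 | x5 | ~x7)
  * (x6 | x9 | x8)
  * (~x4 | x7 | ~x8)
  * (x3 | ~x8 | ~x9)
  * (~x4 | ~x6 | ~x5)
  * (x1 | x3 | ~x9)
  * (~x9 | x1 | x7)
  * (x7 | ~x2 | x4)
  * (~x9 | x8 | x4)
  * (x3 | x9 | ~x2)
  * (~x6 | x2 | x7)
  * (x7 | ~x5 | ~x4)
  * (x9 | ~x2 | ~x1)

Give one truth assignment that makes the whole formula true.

x1 = True, x2 = False, x3 = False, x4 = False, x5 = True, x6 = True, x7 = True, x8 = False, x9 = False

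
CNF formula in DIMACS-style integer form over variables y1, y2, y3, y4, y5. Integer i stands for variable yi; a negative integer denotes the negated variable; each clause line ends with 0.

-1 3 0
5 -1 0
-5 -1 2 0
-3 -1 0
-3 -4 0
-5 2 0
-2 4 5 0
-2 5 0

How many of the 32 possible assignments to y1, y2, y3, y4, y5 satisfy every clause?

The models are:
  y1=0 y2=0 y3=0 y4=0 y5=0
  y1=0 y2=0 y3=0 y4=1 y5=0
  y1=0 y2=0 y3=1 y4=0 y5=0
  y1=0 y2=1 y3=0 y4=0 y5=1
  y1=0 y2=1 y3=0 y4=1 y5=1
  y1=0 y2=1 y3=1 y4=0 y5=1
Count: 6.

6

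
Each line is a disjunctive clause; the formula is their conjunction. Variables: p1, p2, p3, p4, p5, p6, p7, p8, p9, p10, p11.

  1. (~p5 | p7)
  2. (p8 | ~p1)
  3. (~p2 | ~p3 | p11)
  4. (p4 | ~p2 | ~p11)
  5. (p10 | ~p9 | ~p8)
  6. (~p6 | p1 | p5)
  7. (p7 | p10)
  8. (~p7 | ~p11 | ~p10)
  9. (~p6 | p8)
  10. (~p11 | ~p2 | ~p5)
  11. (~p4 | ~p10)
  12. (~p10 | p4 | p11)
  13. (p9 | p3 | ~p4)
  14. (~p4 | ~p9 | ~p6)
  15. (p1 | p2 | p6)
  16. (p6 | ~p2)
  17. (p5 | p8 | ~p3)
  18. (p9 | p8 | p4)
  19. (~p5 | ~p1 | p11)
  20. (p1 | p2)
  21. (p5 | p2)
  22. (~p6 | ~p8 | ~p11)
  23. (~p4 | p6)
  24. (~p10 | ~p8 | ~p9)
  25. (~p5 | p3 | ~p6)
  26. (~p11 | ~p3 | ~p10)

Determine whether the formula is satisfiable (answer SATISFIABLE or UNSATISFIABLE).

SATISFIABLE

Set p1 = True and propagate.
  then p8 is forced to True.
Set p2 = False and propagate.
  then p5 is forced to True.
  then p7 is forced to True.
  then p11 is forced to True.
  then p10 is forced to False.
  then p9 is forced to False.
  then p6 is forced to False.
  then p4 is forced to False.
p3 is now unconstrained; take p3 = False.
So p1=T, p2=F, p3=F, p4=F, p5=T, p6=F, p7=T, p8=T, p9=F, p10=F, p11=T is a satisfying assignment.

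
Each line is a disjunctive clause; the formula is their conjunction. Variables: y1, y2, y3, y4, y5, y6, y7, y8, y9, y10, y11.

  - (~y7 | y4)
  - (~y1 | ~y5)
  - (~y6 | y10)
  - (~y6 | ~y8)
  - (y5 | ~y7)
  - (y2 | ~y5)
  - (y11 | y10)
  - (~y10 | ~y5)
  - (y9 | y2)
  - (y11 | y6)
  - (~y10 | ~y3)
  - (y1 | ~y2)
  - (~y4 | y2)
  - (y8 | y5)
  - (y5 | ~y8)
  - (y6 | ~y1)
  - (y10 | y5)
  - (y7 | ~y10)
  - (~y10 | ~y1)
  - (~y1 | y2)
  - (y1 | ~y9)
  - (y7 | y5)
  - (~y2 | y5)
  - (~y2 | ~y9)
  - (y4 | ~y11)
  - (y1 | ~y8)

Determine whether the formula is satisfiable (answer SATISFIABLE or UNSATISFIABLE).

UNSATISFIABLE

y5 = True:
  propagation gives y1=False, y2=True; an empty clause results — contradiction.
y5 = False:
  propagation gives y7=False; an empty clause results — contradiction.
Every branch closes, so no satisfying assignment exists.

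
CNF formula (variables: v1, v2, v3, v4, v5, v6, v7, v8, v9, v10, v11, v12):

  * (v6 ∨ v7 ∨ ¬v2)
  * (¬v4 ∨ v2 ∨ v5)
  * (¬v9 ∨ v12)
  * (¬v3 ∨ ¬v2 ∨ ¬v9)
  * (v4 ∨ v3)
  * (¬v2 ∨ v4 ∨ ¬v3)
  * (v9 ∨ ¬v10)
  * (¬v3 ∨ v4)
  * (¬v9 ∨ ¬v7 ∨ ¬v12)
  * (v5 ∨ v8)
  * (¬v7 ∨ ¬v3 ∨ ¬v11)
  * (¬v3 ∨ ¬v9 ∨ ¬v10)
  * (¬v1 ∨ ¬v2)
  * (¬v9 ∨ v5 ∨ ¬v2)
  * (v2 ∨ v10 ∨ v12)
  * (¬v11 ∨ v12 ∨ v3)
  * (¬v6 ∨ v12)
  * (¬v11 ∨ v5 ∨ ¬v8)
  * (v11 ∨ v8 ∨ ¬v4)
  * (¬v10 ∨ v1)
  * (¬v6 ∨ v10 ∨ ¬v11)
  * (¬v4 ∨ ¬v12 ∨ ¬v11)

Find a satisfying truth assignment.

Branch on v1: take v1 = False.
  then v10 is forced to False.
Try v2 = True.
Set v3 = True and propagate.
  then v9 is forced to False.
  then v4 is forced to True.
For the remaining variables, v5 = False, v6 = True, v7 = True, v8 = True, v11 = False, v12 = True works.

v1=0, v2=1, v3=1, v4=1, v5=0, v6=1, v7=1, v8=1, v9=0, v10=0, v11=0, v12=1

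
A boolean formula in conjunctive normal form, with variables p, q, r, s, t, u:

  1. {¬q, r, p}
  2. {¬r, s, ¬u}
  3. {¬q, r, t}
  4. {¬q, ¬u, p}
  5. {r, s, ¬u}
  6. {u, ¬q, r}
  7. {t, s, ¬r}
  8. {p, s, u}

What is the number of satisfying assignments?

Case analysis on r and u:
  r=T, u=T: t free; 3 ways for (p,q,s) × 2^1 = 6.
  r=T, u=F: q free; 5 ways for (p,s,t) × 2^1 = 10.
  r=F, u=T: 5 of the 16 assignments to (p,q,s,t) work.
  r=F, u=F: t free; 3 ways for (p,q,s) × 2^1 = 6.
Total: 6 + 10 + 5 + 6 = 27.

27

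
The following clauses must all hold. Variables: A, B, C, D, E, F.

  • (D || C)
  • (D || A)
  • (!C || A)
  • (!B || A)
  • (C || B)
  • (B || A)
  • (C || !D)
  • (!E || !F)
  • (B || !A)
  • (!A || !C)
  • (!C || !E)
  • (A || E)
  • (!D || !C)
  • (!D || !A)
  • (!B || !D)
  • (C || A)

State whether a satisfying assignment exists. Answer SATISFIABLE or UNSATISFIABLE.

A = True:
  propagation gives B=True, C=False, D=True; an empty clause results — contradiction.
A = False:
  propagation gives D=True, C=False; an empty clause results — contradiction.
Every branch closes, so no satisfying assignment exists.

UNSATISFIABLE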